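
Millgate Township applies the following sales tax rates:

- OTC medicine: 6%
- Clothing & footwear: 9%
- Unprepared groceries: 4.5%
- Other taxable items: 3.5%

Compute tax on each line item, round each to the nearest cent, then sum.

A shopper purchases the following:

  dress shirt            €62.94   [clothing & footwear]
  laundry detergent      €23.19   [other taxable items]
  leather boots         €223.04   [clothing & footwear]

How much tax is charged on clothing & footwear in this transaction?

Dress shirt €62.94: clothing & footwear → 9% → €5.66
Leather boots €223.04: clothing & footwear → 9% → €20.07
Tax on clothing & footwear = €5.66 + €20.07 = €25.73

€25.73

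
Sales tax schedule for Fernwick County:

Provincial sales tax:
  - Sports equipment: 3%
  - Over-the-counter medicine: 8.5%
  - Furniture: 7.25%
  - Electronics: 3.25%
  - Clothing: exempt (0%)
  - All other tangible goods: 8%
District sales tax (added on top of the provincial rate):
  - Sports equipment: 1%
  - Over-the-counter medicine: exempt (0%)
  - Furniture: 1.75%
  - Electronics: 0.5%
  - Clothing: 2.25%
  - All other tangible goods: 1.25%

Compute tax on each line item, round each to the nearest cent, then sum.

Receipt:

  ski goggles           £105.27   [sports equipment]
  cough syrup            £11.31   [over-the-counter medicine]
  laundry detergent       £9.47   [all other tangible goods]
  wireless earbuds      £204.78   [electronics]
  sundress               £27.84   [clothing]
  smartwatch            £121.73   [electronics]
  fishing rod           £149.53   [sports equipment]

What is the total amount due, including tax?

£654.83

Ski goggles £105.27: sports equipment → 3% + 1% district = 4% → £4.21
Cough syrup £11.31: over-the-counter medicine → 8.5% + 0% district = 8.5% → £0.96
Laundry detergent £9.47: all other tangible goods → 8% + 1.25% district = 9.25% → £0.88
Wireless earbuds £204.78: electronics → 3.25% + 0.5% district = 3.75% → £7.68
Sundress £27.84: clothing → 0% + 2.25% district = 2.25% → £0.63
Smartwatch £121.73: electronics → 3.25% + 0.5% district = 3.75% → £4.56
Fishing rod £149.53: sports equipment → 3% + 1% district = 4% → £5.98
Subtotal = £629.93; tax = £24.90; total due = £654.83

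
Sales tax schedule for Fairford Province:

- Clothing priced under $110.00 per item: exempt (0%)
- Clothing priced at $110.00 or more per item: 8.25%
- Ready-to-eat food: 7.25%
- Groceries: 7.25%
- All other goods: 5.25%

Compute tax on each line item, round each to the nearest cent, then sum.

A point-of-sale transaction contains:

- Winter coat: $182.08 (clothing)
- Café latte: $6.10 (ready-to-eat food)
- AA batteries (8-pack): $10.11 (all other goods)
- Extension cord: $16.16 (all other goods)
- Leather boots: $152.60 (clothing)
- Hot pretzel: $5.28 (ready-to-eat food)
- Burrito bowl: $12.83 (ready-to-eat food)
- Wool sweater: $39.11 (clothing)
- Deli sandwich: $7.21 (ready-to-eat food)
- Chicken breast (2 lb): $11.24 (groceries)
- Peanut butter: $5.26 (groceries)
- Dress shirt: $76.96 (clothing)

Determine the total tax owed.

$32.45

Winter coat $182.08: clothing, $110.00 or more → 8.25% → $15.02
Café latte $6.10: ready-to-eat food → 7.25% → $0.44
AA batteries (8-pack) $10.11: all other goods → 5.25% → $0.53
Extension cord $16.16: all other goods → 5.25% → $0.85
Leather boots $152.60: clothing, $110.00 or more → 8.25% → $12.59
Hot pretzel $5.28: ready-to-eat food → 7.25% → $0.38
Burrito bowl $12.83: ready-to-eat food → 7.25% → $0.93
Wool sweater $39.11: clothing, under $110.00 → 0% → $0.00
Deli sandwich $7.21: ready-to-eat food → 7.25% → $0.52
Chicken breast (2 lb) $11.24: groceries → 7.25% → $0.81
Peanut butter $5.26: groceries → 7.25% → $0.38
Dress shirt $76.96: clothing, under $110.00 → 0% → $0.00
Total tax = $15.02 + $0.44 + $0.53 + $0.85 + $12.59 + $0.38 + $0.93 + $0.52 + $0.81 + $0.38 = $32.45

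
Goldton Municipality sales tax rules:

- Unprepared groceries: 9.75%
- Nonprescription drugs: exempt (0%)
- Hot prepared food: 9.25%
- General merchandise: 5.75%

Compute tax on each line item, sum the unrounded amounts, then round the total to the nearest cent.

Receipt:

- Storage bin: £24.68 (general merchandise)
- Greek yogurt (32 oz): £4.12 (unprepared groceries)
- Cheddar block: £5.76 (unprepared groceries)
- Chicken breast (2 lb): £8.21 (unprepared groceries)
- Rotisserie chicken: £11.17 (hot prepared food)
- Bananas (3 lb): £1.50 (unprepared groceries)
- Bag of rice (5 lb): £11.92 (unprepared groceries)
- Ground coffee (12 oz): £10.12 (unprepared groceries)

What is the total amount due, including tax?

£83.99

Storage bin £24.68: general merchandise → 5.75% → £1.4191
Greek yogurt (32 oz) £4.12: unprepared groceries → 9.75% → £0.4017
Cheddar block £5.76: unprepared groceries → 9.75% → £0.5616
Chicken breast (2 lb) £8.21: unprepared groceries → 9.75% → £0.800475
Rotisserie chicken £11.17: hot prepared food → 9.25% → £1.033225
Bananas (3 lb) £1.50: unprepared groceries → 9.75% → £0.14625
Bag of rice (5 lb) £11.92: unprepared groceries → 9.75% → £1.1622
Ground coffee (12 oz) £10.12: unprepared groceries → 9.75% → £0.9867
Subtotal = £77.48; unrounded tax = £6.51125 → £6.51; total due = £83.99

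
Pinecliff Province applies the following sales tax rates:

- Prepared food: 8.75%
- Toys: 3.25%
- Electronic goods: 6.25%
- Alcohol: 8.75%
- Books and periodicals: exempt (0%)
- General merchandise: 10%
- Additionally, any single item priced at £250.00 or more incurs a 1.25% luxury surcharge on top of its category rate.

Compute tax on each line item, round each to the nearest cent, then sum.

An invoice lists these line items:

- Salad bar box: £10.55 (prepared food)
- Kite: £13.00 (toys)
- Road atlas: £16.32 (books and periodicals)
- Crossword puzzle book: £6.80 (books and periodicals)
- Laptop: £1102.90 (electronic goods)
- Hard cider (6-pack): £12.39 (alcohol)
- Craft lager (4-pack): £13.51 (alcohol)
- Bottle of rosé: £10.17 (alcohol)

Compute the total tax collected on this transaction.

Salad bar box £10.55: prepared food → 8.75% → £0.92
Kite £13.00: toys → 3.25% → £0.42
Road atlas £16.32: books and periodicals → 0% → £0.00
Crossword puzzle book £6.80: books and periodicals → 0% → £0.00
Laptop £1102.90: electronic goods → 6.25% + 1.25% surcharge = 7.5% → £82.72
Hard cider (6-pack) £12.39: alcohol → 8.75% → £1.08
Craft lager (4-pack) £13.51: alcohol → 8.75% → £1.18
Bottle of rosé £10.17: alcohol → 8.75% → £0.89
Total tax = £0.92 + £0.42 + £82.72 + £1.08 + £1.18 + £0.89 = £87.21

£87.21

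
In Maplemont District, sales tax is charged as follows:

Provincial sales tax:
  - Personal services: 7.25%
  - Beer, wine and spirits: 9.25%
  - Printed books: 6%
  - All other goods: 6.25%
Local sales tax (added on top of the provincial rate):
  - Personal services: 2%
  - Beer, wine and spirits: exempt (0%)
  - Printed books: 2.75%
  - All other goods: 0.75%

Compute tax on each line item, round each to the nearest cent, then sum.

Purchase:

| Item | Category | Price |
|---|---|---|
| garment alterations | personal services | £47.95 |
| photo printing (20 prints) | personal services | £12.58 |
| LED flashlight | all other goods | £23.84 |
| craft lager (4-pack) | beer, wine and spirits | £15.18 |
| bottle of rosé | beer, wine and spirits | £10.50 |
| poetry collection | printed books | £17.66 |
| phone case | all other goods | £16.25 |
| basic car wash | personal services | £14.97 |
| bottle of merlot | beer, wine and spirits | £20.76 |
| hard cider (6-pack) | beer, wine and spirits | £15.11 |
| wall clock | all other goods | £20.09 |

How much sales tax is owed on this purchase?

Garment alterations £47.95: personal services → 7.25% + 2% local = 9.25% → £4.44
Photo printing (20 prints) £12.58: personal services → 7.25% + 2% local = 9.25% → £1.16
LED flashlight £23.84: all other goods → 6.25% + 0.75% local = 7% → £1.67
Craft lager (4-pack) £15.18: beer, wine and spirits → 9.25% + 0% local = 9.25% → £1.40
Bottle of rosé £10.50: beer, wine and spirits → 9.25% + 0% local = 9.25% → £0.97
Poetry collection £17.66: printed books → 6% + 2.75% local = 8.75% → £1.55
Phone case £16.25: all other goods → 6.25% + 0.75% local = 7% → £1.14
Basic car wash £14.97: personal services → 7.25% + 2% local = 9.25% → £1.38
Bottle of merlot £20.76: beer, wine and spirits → 9.25% + 0% local = 9.25% → £1.92
Hard cider (6-pack) £15.11: beer, wine and spirits → 9.25% + 0% local = 9.25% → £1.40
Wall clock £20.09: all other goods → 6.25% + 0.75% local = 7% → £1.41
Total tax = £4.44 + £1.16 + £1.67 + £1.40 + £0.97 + £1.55 + £1.14 + £1.38 + £1.92 + £1.40 + £1.41 = £18.44

£18.44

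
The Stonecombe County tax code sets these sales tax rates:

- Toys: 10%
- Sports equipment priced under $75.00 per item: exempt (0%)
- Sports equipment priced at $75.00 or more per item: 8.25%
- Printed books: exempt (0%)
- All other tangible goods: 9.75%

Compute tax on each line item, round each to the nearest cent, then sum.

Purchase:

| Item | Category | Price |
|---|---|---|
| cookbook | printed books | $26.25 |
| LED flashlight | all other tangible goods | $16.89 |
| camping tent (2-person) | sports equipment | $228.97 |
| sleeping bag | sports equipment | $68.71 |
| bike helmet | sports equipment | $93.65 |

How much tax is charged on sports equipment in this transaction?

Camping tent (2-person) $228.97: sports equipment, $75.00 or more → 8.25% → $18.89
Sleeping bag $68.71: sports equipment, under $75.00 → 0% → $0.00
Bike helmet $93.65: sports equipment, $75.00 or more → 8.25% → $7.73
Tax on sports equipment = $18.89 + $0.00 + $7.73 = $26.62

$26.62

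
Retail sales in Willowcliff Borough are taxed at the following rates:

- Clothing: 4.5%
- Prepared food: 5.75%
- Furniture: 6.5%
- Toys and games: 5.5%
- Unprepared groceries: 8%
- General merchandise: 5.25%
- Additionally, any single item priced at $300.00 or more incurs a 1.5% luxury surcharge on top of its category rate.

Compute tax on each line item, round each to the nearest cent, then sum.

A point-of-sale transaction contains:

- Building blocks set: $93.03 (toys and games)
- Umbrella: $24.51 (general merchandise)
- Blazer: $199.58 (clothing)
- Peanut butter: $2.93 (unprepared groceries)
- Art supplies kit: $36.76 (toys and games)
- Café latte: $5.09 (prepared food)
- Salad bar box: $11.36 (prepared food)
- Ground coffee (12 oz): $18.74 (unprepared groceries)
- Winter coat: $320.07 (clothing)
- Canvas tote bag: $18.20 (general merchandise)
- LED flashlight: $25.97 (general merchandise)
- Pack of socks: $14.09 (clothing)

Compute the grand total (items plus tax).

$812.56

Building blocks set $93.03: toys and games → 5.5% → $5.12
Umbrella $24.51: general merchandise → 5.25% → $1.29
Blazer $199.58: clothing → 4.5% → $8.98
Peanut butter $2.93: unprepared groceries → 8% → $0.23
Art supplies kit $36.76: toys and games → 5.5% → $2.02
Café latte $5.09: prepared food → 5.75% → $0.29
Salad bar box $11.36: prepared food → 5.75% → $0.65
Ground coffee (12 oz) $18.74: unprepared groceries → 8% → $1.50
Winter coat $320.07: clothing → 4.5% + 1.5% surcharge = 6% → $19.20
Canvas tote bag $18.20: general merchandise → 5.25% → $0.96
LED flashlight $25.97: general merchandise → 5.25% → $1.36
Pack of socks $14.09: clothing → 4.5% → $0.63
Subtotal = $770.33; tax = $42.23; total due = $812.56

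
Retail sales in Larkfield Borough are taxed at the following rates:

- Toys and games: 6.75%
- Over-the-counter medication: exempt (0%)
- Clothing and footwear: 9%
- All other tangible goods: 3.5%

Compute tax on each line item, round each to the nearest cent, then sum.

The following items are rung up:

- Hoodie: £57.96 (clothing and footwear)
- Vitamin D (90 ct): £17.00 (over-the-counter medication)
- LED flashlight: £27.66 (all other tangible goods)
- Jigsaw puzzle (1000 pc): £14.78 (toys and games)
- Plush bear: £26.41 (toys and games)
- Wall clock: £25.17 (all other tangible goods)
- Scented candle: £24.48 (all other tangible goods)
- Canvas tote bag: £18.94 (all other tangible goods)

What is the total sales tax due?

£11.37

Hoodie £57.96: clothing and footwear → 9% → £5.22
Vitamin D (90 ct) £17.00: over-the-counter medication → 0% → £0.00
LED flashlight £27.66: all other tangible goods → 3.5% → £0.97
Jigsaw puzzle (1000 pc) £14.78: toys and games → 6.75% → £1.00
Plush bear £26.41: toys and games → 6.75% → £1.78
Wall clock £25.17: all other tangible goods → 3.5% → £0.88
Scented candle £24.48: all other tangible goods → 3.5% → £0.86
Canvas tote bag £18.94: all other tangible goods → 3.5% → £0.66
Total tax = £5.22 + £0.97 + £1.00 + £1.78 + £0.88 + £0.86 + £0.66 = £11.37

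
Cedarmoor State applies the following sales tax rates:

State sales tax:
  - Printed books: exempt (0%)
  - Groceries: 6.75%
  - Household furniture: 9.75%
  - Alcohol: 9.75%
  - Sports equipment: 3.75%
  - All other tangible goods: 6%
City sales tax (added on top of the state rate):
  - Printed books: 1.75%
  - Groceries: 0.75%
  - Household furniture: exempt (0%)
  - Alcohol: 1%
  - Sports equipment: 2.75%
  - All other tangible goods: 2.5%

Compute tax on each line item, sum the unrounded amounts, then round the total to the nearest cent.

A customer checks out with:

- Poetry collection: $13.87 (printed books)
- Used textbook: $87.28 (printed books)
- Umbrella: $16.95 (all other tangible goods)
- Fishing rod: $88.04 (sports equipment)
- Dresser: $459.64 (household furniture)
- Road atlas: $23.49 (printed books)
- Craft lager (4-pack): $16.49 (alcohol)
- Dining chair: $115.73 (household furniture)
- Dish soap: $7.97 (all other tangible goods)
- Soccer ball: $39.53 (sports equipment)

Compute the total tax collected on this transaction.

Poetry collection $13.87: printed books → 0% + 1.75% city = 1.75% → $0.242725
Used textbook $87.28: printed books → 0% + 1.75% city = 1.75% → $1.5274
Umbrella $16.95: all other tangible goods → 6% + 2.5% city = 8.5% → $1.44075
Fishing rod $88.04: sports equipment → 3.75% + 2.75% city = 6.5% → $5.7226
Dresser $459.64: household furniture → 9.75% + 0% city = 9.75% → $44.8149
Road atlas $23.49: printed books → 0% + 1.75% city = 1.75% → $0.411075
Craft lager (4-pack) $16.49: alcohol → 9.75% + 1% city = 10.75% → $1.772675
Dining chair $115.73: household furniture → 9.75% + 0% city = 9.75% → $11.283675
Dish soap $7.97: all other tangible goods → 6% + 2.5% city = 8.5% → $0.67745
Soccer ball $39.53: sports equipment → 3.75% + 2.75% city = 6.5% → $2.56945
Unrounded tax sum = $70.4627 → $70.46

$70.46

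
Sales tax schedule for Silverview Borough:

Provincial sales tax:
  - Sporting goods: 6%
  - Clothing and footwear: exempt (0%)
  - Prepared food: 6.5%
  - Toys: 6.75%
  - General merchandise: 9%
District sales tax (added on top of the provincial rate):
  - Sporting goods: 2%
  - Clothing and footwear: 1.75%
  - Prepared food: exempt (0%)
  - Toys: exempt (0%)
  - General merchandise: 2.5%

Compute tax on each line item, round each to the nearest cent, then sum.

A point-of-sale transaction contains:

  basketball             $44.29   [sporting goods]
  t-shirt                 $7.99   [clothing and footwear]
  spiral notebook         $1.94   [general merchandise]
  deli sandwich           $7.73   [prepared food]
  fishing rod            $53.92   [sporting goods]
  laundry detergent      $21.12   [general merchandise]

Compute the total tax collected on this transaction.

$11.14

Basketball $44.29: sporting goods → 6% + 2% district = 8% → $3.54
T-shirt $7.99: clothing and footwear → 0% + 1.75% district = 1.75% → $0.14
Spiral notebook $1.94: general merchandise → 9% + 2.5% district = 11.5% → $0.22
Deli sandwich $7.73: prepared food → 6.5% + 0% district = 6.5% → $0.50
Fishing rod $53.92: sporting goods → 6% + 2% district = 8% → $4.31
Laundry detergent $21.12: general merchandise → 9% + 2.5% district = 11.5% → $2.43
Total tax = $3.54 + $0.14 + $0.22 + $0.50 + $4.31 + $2.43 = $11.14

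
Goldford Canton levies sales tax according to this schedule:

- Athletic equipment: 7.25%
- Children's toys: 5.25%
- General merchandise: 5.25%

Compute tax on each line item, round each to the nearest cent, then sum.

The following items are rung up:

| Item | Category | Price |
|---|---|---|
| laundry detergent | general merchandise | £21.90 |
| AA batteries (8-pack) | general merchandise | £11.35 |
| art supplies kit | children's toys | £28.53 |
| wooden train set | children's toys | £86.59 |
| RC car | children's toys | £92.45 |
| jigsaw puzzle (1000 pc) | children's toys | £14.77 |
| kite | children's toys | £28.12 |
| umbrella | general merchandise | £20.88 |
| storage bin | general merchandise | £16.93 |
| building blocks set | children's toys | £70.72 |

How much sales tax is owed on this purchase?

Laundry detergent £21.90: general merchandise → 5.25% → £1.15
AA batteries (8-pack) £11.35: general merchandise → 5.25% → £0.60
Art supplies kit £28.53: children's toys → 5.25% → £1.50
Wooden train set £86.59: children's toys → 5.25% → £4.55
RC car £92.45: children's toys → 5.25% → £4.85
Jigsaw puzzle (1000 pc) £14.77: children's toys → 5.25% → £0.78
Kite £28.12: children's toys → 5.25% → £1.48
Umbrella £20.88: general merchandise → 5.25% → £1.10
Storage bin £16.93: general merchandise → 5.25% → £0.89
Building blocks set £70.72: children's toys → 5.25% → £3.71
Total tax = £1.15 + £0.60 + £1.50 + £4.55 + £4.85 + £0.78 + £1.48 + £1.10 + £0.89 + £3.71 = £20.61

£20.61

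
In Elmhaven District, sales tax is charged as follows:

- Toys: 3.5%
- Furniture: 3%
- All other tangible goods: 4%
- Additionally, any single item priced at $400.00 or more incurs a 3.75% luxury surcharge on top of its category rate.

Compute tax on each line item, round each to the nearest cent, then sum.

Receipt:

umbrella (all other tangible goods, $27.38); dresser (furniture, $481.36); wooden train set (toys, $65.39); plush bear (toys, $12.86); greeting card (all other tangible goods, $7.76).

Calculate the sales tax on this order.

Umbrella $27.38: all other tangible goods → 4% → $1.10
Dresser $481.36: furniture → 3% + 3.75% surcharge = 6.75% → $32.49
Wooden train set $65.39: toys → 3.5% → $2.29
Plush bear $12.86: toys → 3.5% → $0.45
Greeting card $7.76: all other tangible goods → 4% → $0.31
Total tax = $1.10 + $32.49 + $2.29 + $0.45 + $0.31 = $36.64

$36.64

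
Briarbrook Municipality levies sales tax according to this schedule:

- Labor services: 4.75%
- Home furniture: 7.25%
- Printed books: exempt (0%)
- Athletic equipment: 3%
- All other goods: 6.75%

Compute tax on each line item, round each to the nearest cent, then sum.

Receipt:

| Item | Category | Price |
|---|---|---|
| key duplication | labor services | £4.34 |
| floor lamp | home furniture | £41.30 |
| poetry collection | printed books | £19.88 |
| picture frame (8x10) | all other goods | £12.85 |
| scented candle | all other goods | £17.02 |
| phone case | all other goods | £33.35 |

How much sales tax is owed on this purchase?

Key duplication £4.34: labor services → 4.75% → £0.21
Floor lamp £41.30: home furniture → 7.25% → £2.99
Poetry collection £19.88: printed books → 0% → £0.00
Picture frame (8x10) £12.85: all other goods → 6.75% → £0.87
Scented candle £17.02: all other goods → 6.75% → £1.15
Phone case £33.35: all other goods → 6.75% → £2.25
Total tax = £0.21 + £2.99 + £0.87 + £1.15 + £2.25 = £7.47

£7.47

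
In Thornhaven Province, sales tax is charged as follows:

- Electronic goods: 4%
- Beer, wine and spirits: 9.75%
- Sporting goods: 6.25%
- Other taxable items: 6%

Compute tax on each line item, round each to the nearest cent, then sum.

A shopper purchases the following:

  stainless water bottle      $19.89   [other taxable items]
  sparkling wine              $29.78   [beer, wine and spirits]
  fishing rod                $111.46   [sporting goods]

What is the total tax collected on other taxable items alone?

$1.19

Stainless water bottle $19.89: other taxable items → 6% → $1.19
Tax on other taxable items = $1.19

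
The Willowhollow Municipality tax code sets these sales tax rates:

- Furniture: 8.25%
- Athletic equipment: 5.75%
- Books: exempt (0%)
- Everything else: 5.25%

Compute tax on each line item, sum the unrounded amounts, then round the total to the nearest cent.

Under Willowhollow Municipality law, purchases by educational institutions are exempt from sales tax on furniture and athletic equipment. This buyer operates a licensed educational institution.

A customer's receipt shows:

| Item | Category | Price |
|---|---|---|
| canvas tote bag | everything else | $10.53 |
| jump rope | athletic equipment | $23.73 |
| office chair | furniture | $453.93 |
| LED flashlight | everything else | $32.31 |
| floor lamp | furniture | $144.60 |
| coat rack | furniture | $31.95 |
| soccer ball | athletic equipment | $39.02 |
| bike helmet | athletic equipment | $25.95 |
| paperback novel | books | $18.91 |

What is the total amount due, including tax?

$783.18

Canvas tote bag $10.53: everything else → 5.25% → $0.552825
Jump rope $23.73: athletic equipment, buyer-exempt → 0% → $0.00
Office chair $453.93: furniture, buyer-exempt → 0% → $0.00
LED flashlight $32.31: everything else → 5.25% → $1.696275
Floor lamp $144.60: furniture, buyer-exempt → 0% → $0.00
Coat rack $31.95: furniture, buyer-exempt → 0% → $0.00
Soccer ball $39.02: athletic equipment, buyer-exempt → 0% → $0.00
Bike helmet $25.95: athletic equipment, buyer-exempt → 0% → $0.00
Paperback novel $18.91: books → 0% → $0.00
Subtotal = $780.93; unrounded tax = $2.2491 → $2.25; total due = $783.18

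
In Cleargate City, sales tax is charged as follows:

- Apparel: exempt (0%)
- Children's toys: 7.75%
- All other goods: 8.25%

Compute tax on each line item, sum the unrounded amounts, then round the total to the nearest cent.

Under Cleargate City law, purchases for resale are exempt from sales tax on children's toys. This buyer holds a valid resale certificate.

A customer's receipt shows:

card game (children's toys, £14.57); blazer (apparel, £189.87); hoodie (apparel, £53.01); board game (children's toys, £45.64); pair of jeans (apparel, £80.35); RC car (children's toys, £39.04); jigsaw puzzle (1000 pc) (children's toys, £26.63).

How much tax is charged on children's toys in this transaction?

Card game £14.57: children's toys, buyer-exempt → 0% → £0.00
Board game £45.64: children's toys, buyer-exempt → 0% → £0.00
RC car £39.04: children's toys, buyer-exempt → 0% → £0.00
Jigsaw puzzle (1000 pc) £26.63: children's toys, buyer-exempt → 0% → £0.00
Tax on children's toys: unrounded sum = £0.00 → £0.00

£0.00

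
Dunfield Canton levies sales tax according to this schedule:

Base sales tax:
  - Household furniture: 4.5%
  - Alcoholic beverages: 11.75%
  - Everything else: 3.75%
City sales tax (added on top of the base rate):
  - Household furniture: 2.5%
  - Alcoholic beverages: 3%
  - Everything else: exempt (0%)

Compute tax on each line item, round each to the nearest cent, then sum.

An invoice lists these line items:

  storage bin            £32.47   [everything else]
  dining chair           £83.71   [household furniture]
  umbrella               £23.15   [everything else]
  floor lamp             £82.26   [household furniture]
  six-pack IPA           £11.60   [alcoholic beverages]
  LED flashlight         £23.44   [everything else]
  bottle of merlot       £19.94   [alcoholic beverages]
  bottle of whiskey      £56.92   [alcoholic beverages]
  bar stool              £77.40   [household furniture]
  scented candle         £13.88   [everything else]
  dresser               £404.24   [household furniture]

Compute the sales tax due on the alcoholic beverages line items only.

Six-pack IPA £11.60: alcoholic beverages → 11.75% + 3% city = 14.75% → £1.71
Bottle of merlot £19.94: alcoholic beverages → 11.75% + 3% city = 14.75% → £2.94
Bottle of whiskey £56.92: alcoholic beverages → 11.75% + 3% city = 14.75% → £8.40
Tax on alcoholic beverages = £1.71 + £2.94 + £8.40 = £13.05

£13.05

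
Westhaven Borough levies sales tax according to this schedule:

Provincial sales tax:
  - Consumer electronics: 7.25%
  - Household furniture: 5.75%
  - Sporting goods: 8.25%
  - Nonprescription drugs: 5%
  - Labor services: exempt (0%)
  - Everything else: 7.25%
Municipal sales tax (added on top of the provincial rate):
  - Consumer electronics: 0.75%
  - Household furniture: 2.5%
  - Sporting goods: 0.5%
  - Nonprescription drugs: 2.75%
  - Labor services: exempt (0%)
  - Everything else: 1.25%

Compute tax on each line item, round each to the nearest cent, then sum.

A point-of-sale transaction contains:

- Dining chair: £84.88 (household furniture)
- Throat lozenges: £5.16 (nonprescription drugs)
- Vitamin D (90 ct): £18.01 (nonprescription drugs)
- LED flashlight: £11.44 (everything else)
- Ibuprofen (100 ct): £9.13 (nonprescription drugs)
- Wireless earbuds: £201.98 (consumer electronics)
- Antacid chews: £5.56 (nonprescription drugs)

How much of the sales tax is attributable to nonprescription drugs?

£2.94

Throat lozenges £5.16: nonprescription drugs → 5% + 2.75% municipal = 7.75% → £0.40
Vitamin D (90 ct) £18.01: nonprescription drugs → 5% + 2.75% municipal = 7.75% → £1.40
Ibuprofen (100 ct) £9.13: nonprescription drugs → 5% + 2.75% municipal = 7.75% → £0.71
Antacid chews £5.56: nonprescription drugs → 5% + 2.75% municipal = 7.75% → £0.43
Tax on nonprescription drugs = £0.40 + £1.40 + £0.71 + £0.43 = £2.94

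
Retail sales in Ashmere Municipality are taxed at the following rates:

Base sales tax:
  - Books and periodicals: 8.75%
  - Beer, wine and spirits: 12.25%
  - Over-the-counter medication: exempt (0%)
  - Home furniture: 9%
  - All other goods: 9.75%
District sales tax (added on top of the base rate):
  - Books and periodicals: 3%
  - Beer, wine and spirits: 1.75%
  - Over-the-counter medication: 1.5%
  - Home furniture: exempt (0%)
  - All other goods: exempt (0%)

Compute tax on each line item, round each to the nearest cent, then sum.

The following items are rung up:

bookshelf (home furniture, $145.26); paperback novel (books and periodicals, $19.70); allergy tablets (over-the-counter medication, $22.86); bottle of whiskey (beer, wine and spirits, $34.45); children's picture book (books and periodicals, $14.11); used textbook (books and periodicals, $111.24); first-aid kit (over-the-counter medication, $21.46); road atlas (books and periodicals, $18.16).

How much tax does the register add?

$37.72

Bookshelf $145.26: home furniture → 9% + 0% district = 9% → $13.07
Paperback novel $19.70: books and periodicals → 8.75% + 3% district = 11.75% → $2.31
Allergy tablets $22.86: over-the-counter medication → 0% + 1.5% district = 1.5% → $0.34
Bottle of whiskey $34.45: beer, wine and spirits → 12.25% + 1.75% district = 14% → $4.82
Children's picture book $14.11: books and periodicals → 8.75% + 3% district = 11.75% → $1.66
Used textbook $111.24: books and periodicals → 8.75% + 3% district = 11.75% → $13.07
First-aid kit $21.46: over-the-counter medication → 0% + 1.5% district = 1.5% → $0.32
Road atlas $18.16: books and periodicals → 8.75% + 3% district = 11.75% → $2.13
Total tax = $13.07 + $2.31 + $0.34 + $4.82 + $1.66 + $13.07 + $0.32 + $2.13 = $37.72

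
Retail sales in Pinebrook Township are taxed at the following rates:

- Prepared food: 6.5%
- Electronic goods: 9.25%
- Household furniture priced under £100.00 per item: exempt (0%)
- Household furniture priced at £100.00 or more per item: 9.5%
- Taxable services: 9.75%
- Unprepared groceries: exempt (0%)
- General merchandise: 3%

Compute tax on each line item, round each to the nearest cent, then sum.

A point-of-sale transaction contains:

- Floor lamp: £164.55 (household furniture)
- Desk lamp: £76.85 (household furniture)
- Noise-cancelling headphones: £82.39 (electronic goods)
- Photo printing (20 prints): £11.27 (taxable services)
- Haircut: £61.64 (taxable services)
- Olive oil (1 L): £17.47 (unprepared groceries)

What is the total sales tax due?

Floor lamp £164.55: household furniture, £100.00 or more → 9.5% → £15.63
Desk lamp £76.85: household furniture, under £100.00 → 0% → £0.00
Noise-cancelling headphones £82.39: electronic goods → 9.25% → £7.62
Photo printing (20 prints) £11.27: taxable services → 9.75% → £1.10
Haircut £61.64: taxable services → 9.75% → £6.01
Olive oil (1 L) £17.47: unprepared groceries → 0% → £0.00
Total tax = £15.63 + £7.62 + £1.10 + £6.01 = £30.36

£30.36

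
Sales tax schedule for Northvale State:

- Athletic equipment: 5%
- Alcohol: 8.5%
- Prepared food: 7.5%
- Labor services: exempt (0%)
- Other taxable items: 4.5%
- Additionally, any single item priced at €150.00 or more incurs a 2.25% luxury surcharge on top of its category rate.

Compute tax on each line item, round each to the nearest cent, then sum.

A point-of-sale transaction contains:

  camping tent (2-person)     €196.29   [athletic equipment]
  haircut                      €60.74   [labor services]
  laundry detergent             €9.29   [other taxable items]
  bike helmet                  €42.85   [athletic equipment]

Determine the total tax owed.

Camping tent (2-person) €196.29: athletic equipment → 5% + 2.25% surcharge = 7.25% → €14.23
Haircut €60.74: labor services → 0% → €0.00
Laundry detergent €9.29: other taxable items → 4.5% → €0.42
Bike helmet €42.85: athletic equipment → 5% → €2.14
Total tax = €14.23 + €0.42 + €2.14 = €16.79

€16.79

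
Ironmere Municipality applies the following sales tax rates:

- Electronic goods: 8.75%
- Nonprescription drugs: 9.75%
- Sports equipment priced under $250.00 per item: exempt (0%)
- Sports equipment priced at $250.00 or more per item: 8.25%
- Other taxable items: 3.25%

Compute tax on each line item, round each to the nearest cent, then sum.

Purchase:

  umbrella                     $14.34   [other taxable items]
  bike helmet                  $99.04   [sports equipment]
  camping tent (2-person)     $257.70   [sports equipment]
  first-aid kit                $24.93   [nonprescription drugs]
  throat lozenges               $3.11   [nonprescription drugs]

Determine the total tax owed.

Umbrella $14.34: other taxable items → 3.25% → $0.47
Bike helmet $99.04: sports equipment, under $250.00 → 0% → $0.00
Camping tent (2-person) $257.70: sports equipment, $250.00 or more → 8.25% → $21.26
First-aid kit $24.93: nonprescription drugs → 9.75% → $2.43
Throat lozenges $3.11: nonprescription drugs → 9.75% → $0.30
Total tax = $0.47 + $21.26 + $2.43 + $0.30 = $24.46

$24.46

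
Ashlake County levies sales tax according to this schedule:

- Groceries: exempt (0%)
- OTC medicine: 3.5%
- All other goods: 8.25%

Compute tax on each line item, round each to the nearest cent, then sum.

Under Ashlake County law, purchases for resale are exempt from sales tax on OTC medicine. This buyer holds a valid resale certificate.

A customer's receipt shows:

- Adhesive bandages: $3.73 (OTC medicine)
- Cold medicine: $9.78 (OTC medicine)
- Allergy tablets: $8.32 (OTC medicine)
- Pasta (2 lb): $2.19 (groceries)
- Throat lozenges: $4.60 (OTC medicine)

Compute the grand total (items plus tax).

$28.62

Adhesive bandages $3.73: OTC medicine, buyer-exempt → 0% → $0.00
Cold medicine $9.78: OTC medicine, buyer-exempt → 0% → $0.00
Allergy tablets $8.32: OTC medicine, buyer-exempt → 0% → $0.00
Pasta (2 lb) $2.19: groceries → 0% → $0.00
Throat lozenges $4.60: OTC medicine, buyer-exempt → 0% → $0.00
Subtotal = $28.62; tax = $0.00; total due = $28.62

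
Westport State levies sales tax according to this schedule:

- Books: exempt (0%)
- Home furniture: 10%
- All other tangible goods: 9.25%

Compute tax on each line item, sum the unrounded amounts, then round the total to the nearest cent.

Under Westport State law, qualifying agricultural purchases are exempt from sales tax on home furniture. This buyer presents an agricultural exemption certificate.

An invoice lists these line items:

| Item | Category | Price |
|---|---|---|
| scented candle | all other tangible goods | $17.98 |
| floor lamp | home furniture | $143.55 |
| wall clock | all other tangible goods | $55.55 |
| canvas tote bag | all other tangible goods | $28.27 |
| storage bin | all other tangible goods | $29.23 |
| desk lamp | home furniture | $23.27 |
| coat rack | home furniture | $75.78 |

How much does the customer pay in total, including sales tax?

$385.75

Scented candle $17.98: all other tangible goods → 9.25% → $1.66315
Floor lamp $143.55: home furniture, buyer-exempt → 0% → $0.00
Wall clock $55.55: all other tangible goods → 9.25% → $5.138375
Canvas tote bag $28.27: all other tangible goods → 9.25% → $2.614975
Storage bin $29.23: all other tangible goods → 9.25% → $2.703775
Desk lamp $23.27: home furniture, buyer-exempt → 0% → $0.00
Coat rack $75.78: home furniture, buyer-exempt → 0% → $0.00
Subtotal = $373.63; unrounded tax = $12.120275 → $12.12; total due = $385.75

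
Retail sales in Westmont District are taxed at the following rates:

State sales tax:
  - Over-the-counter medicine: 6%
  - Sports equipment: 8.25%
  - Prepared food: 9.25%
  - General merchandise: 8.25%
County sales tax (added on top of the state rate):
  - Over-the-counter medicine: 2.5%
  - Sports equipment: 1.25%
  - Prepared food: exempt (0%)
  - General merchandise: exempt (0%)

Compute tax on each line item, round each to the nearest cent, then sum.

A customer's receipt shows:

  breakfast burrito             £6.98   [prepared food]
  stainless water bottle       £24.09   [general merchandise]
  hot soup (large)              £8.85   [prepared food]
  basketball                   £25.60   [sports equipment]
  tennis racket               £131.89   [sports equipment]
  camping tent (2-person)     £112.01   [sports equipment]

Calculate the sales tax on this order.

Breakfast burrito £6.98: prepared food → 9.25% + 0% county = 9.25% → £0.65
Stainless water bottle £24.09: general merchandise → 8.25% + 0% county = 8.25% → £1.99
Hot soup (large) £8.85: prepared food → 9.25% + 0% county = 9.25% → £0.82
Basketball £25.60: sports equipment → 8.25% + 1.25% county = 9.5% → £2.43
Tennis racket £131.89: sports equipment → 8.25% + 1.25% county = 9.5% → £12.53
Camping tent (2-person) £112.01: sports equipment → 8.25% + 1.25% county = 9.5% → £10.64
Total tax = £0.65 + £1.99 + £0.82 + £2.43 + £12.53 + £10.64 = £29.06

£29.06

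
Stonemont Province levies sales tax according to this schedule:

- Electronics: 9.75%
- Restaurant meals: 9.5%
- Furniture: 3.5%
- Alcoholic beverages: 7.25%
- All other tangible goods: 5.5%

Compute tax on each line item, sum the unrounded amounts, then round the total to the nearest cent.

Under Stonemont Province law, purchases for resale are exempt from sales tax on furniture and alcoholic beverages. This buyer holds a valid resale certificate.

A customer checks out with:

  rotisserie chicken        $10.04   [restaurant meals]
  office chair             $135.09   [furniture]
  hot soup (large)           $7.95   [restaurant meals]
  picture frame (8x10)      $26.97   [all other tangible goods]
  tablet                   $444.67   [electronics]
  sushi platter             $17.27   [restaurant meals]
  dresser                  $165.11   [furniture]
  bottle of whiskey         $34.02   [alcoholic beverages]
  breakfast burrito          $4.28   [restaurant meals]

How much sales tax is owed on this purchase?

$48.59

Rotisserie chicken $10.04: restaurant meals → 9.5% → $0.9538
Office chair $135.09: furniture, buyer-exempt → 0% → $0.00
Hot soup (large) $7.95: restaurant meals → 9.5% → $0.75525
Picture frame (8x10) $26.97: all other tangible goods → 5.5% → $1.48335
Tablet $444.67: electronics → 9.75% → $43.355325
Sushi platter $17.27: restaurant meals → 9.5% → $1.64065
Dresser $165.11: furniture, buyer-exempt → 0% → $0.00
Bottle of whiskey $34.02: alcoholic beverages, buyer-exempt → 0% → $0.00
Breakfast burrito $4.28: restaurant meals → 9.5% → $0.4066
Unrounded tax sum = $48.594975 → $48.59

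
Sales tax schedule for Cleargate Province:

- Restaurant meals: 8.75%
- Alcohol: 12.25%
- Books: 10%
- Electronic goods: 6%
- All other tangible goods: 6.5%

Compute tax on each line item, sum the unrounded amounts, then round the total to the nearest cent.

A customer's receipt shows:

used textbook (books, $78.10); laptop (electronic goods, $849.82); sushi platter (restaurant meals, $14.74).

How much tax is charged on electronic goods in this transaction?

$50.99

Laptop $849.82: electronic goods → 6% → $50.9892
Tax on electronic goods: unrounded sum = $50.9892 → $50.99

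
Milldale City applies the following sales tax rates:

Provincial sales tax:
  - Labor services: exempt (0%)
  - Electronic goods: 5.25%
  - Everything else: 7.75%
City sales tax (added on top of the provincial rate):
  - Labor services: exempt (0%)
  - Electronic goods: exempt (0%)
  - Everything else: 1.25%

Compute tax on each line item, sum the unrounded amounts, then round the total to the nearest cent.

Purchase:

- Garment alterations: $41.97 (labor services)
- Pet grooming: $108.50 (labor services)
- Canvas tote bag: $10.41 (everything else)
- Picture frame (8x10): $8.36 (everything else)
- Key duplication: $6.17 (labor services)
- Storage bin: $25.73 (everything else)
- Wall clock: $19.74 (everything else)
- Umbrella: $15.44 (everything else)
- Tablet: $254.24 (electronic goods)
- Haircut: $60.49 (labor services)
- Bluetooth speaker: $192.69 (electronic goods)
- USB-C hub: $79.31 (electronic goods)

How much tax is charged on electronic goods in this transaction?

Tablet $254.24: electronic goods → 5.25% + 0% city = 5.25% → $13.3476
Bluetooth speaker $192.69: electronic goods → 5.25% + 0% city = 5.25% → $10.116225
USB-C hub $79.31: electronic goods → 5.25% + 0% city = 5.25% → $4.163775
Tax on electronic goods: unrounded sum = $27.6276 → $27.63

$27.63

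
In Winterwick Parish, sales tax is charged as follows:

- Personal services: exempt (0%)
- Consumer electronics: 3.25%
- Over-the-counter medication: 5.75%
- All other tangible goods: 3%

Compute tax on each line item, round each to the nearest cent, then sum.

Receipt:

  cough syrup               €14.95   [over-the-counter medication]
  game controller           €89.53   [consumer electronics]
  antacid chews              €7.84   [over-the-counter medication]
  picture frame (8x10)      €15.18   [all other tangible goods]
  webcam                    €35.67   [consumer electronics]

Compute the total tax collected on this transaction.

€5.84

Cough syrup €14.95: over-the-counter medication → 5.75% → €0.86
Game controller €89.53: consumer electronics → 3.25% → €2.91
Antacid chews €7.84: over-the-counter medication → 5.75% → €0.45
Picture frame (8x10) €15.18: all other tangible goods → 3% → €0.46
Webcam €35.67: consumer electronics → 3.25% → €1.16
Total tax = €0.86 + €2.91 + €0.45 + €0.46 + €1.16 = €5.84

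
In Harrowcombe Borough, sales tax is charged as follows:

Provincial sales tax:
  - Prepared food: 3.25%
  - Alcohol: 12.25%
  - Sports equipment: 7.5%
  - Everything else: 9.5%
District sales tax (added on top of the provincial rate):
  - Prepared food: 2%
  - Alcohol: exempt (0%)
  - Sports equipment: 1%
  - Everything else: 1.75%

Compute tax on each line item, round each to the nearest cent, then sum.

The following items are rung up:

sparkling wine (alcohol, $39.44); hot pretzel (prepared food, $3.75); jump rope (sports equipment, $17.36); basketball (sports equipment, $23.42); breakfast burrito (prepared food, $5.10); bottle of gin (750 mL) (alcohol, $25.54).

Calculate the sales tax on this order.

$11.90

Sparkling wine $39.44: alcohol → 12.25% + 0% district = 12.25% → $4.83
Hot pretzel $3.75: prepared food → 3.25% + 2% district = 5.25% → $0.20
Jump rope $17.36: sports equipment → 7.5% + 1% district = 8.5% → $1.48
Basketball $23.42: sports equipment → 7.5% + 1% district = 8.5% → $1.99
Breakfast burrito $5.10: prepared food → 3.25% + 2% district = 5.25% → $0.27
Bottle of gin (750 mL) $25.54: alcohol → 12.25% + 0% district = 12.25% → $3.13
Total tax = $4.83 + $0.20 + $1.48 + $1.99 + $0.27 + $3.13 = $11.90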